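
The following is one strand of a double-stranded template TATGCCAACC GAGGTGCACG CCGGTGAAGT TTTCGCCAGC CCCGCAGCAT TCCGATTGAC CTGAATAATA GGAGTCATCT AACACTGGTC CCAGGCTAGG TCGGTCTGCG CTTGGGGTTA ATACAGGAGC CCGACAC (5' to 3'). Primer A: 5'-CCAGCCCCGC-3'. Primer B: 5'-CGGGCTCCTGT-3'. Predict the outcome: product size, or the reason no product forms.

Primer A (CCAGCCCCGC) matches the top strand at positions 36–45; it acts as a forward primer.
Primer B's reverse complement is ACAGGAGCCCG, matching the top strand at positions 123–133; it acts as a reverse primer.
The 3' ends face each other across positions 36–133, giving a 98 bp product.

Yes — a 98 bp product.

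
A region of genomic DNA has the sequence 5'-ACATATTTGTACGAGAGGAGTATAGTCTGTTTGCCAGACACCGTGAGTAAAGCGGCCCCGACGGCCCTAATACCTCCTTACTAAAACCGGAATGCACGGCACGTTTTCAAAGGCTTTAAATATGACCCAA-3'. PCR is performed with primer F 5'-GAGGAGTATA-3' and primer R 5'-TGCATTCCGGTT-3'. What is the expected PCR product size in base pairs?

The forward primer matches the template at positions 15–24.
Taking the reverse complement of TGCATTCCGGTT gives AACCGGAATGCA, found at positions 85–96 on the template; the primer anneals here to the top strand with its 3' end pointing upstream.
Product length = (reverse-primer end) − (forward-primer start) + 1 = 96 − 15 + 1 = 82 bp.

82 bp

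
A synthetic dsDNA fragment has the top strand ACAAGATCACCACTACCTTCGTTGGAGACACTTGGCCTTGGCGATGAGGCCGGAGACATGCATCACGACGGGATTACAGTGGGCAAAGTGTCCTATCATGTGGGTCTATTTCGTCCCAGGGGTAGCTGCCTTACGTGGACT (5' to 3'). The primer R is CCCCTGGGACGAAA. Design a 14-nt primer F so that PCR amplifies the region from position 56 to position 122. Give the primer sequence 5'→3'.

5'-ACATGCATCACGAC-3'

The reverse primer's reverse complement TTTCGTCCCAGGGG matches the template at positions 109–122; the product starts at position 56.
The forward primer is identical to the top strand over positions 56–69: ACATGCATCACGAC.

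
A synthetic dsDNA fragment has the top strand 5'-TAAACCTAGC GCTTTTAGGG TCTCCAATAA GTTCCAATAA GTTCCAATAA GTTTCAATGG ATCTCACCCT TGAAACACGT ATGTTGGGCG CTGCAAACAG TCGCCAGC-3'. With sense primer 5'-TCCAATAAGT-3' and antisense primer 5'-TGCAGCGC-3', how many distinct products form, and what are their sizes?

Three products: 73 bp, 63 bp, 53 bp

The forward primer TCCAATAAGT matches the top strand at positions 23–32, 33–42, 43–52.
The reverse primer's reverse complement is GCGCTGCA, matching at positions 88–95.
Each forward site pairs with the reverse site to give a product ending at position 95: sizes 73, 63, 53 bp.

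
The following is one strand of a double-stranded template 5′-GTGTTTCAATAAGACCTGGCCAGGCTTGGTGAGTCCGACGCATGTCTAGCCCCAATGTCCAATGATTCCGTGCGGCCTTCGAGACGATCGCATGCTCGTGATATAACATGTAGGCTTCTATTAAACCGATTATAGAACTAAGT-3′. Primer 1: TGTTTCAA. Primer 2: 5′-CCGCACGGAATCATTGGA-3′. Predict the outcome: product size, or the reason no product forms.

Yes — a 74 bp product.

Primer 1 (TGTTTCAA) matches the top strand at positions 2–9; it acts as a forward primer.
Primer 2's reverse complement is TCCAATGATTCCGTGCGG, matching the top strand at positions 58–75; it acts as a reverse primer.
The 3' ends face each other across positions 2–75, giving a 74 bp product.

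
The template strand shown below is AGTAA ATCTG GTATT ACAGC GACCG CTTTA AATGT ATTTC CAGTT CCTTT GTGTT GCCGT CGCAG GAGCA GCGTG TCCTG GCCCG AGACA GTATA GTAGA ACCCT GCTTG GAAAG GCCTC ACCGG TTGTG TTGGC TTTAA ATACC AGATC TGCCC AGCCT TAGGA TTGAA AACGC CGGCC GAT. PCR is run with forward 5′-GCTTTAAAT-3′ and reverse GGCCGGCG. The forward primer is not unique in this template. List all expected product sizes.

156 bp, 47 bp

The forward primer GCTTTAAAT matches the top strand at positions 25–33, 134–142.
The reverse primer's reverse complement is CGCCGGCC, matching at positions 173–180.
Each forward site pairs with the reverse site to give a product ending at position 180: sizes 156, 47 bp.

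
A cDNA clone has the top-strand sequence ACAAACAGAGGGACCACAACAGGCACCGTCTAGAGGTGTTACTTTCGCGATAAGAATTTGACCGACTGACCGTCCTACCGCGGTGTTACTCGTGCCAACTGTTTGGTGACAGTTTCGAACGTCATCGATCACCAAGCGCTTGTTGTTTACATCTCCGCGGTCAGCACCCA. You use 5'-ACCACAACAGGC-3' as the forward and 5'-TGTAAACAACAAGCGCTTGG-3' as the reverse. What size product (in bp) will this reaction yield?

139 bp

The forward primer matches the template at positions 13–24.
The reverse primer's reverse complement is CCAAGCGCTTGTTGTTTACA, which matches the template at positions 132–151.
Product length = (reverse-primer end) − (forward-primer start) + 1 = 151 − 13 + 1 = 139 bp.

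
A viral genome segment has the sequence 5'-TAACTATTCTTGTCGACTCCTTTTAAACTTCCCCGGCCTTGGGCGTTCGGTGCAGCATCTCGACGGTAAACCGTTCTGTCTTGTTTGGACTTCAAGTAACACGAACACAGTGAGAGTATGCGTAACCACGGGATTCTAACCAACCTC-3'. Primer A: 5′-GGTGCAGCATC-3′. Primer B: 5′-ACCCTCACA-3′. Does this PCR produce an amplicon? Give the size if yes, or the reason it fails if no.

Primer B (ACCCTCACA) does not match the top strand, and its reverse complement TGTGAGGGT does not match either.
With no annealing site for primer B, no amplification occurs.

No product — primer B has no binding site in the template.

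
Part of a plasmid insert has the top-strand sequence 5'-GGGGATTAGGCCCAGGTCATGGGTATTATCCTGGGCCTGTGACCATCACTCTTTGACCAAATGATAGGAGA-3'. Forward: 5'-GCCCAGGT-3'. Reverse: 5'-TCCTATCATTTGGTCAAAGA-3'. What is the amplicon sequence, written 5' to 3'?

5'-GCCCAGGTCATGGGTATTATCCTGGGCCTGTGACCATCACTCTTTGACCAAATGATAGGA-3'

Scanning the template, GCCCAGGT occurs at positions 10–17; this primer anneals to the bottom strand there with its 3' end pointing downstream.
The reverse primer's reverse complement is TCTTTGACCAAATGATAGGA, which matches the template at positions 50–69.
The product is the template from position 10 through 69 (60 bp).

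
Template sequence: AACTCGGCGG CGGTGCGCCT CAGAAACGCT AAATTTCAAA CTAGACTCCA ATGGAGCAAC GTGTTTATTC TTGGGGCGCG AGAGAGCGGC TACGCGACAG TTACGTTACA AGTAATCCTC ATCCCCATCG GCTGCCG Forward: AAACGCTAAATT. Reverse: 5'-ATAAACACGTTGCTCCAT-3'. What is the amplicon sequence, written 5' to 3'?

The forward primer matches the template at positions 24–35.
Taking the reverse complement of ATAAACACGTTGCTCCAT gives ATGGAGCAACGTGTTTAT, found at positions 51–68 on the template; the primer anneals here to the top strand with its 3' end pointing upstream.
The product is the template from position 24 through 68 (45 bp).

5'-AAACGCTAAATTTCAAACTAGACTCCAATGGAGCAACGTGTTTAT-3'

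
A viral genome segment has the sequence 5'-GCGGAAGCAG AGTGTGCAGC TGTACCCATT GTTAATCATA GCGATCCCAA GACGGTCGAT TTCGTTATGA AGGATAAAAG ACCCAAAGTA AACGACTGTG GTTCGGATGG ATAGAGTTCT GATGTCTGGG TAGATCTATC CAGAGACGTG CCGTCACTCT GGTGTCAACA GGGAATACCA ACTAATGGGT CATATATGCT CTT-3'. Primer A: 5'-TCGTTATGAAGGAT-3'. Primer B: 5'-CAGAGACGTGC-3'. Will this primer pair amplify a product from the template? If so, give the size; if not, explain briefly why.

No product — both primers anneal to the same strand and extend in the same direction.

Primer A (TCGTTATGAAGGAT) matches the top strand at positions 62–75 (3' end points downstream).
Primer B (CAGAGACGTGC) also matches the top strand directly, at positions 141–151 — its reverse complement GCACGTCTCTG is not present.
Both primers anneal to the bottom strand with 3' ends pointing the same way, so neither can prime synthesis back toward the other.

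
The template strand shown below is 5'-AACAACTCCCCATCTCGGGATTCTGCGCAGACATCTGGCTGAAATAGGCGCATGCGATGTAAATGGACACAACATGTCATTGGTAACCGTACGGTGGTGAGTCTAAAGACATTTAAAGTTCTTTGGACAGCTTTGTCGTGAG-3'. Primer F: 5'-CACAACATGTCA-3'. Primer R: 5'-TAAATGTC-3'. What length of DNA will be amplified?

48 bp

Scanning the template, CACAACATGTCA occurs at positions 68–79; this primer anneals to the bottom strand there with its 3' end pointing downstream.
Reverse complement of the reverse primer: GACATTTA. This occurs on the top strand at positions 108–115.
Amplicon spans positions 68–115: 48 bp.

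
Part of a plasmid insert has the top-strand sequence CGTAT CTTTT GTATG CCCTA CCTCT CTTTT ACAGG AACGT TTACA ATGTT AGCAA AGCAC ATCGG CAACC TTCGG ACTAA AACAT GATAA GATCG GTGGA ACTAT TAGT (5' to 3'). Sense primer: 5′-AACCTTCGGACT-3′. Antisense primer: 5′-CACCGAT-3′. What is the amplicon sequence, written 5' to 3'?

5'-AACCTTCGGACTAAAACATGATAAGATCGGTG-3'

The forward primer matches the template at positions 67–78.
Reverse complement of the reverse primer: ATCGGTG. This occurs on the top strand at positions 92–98.
The product is the template from position 67 through 98 (32 bp).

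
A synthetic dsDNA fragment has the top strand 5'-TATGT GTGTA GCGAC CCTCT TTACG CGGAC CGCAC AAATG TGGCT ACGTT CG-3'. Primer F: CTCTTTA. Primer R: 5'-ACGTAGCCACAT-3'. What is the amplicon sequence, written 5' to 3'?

Forward primer CTCTTTA is found on the top strand at positions 17–23.
The reverse primer's reverse complement is ATGTGGCTACGT, which matches the template at positions 38–49.
The product is the template from position 17 through 49 (33 bp).

5'-CTCTTTACGCGGACCGCACAAATGTGGCTACGT-3'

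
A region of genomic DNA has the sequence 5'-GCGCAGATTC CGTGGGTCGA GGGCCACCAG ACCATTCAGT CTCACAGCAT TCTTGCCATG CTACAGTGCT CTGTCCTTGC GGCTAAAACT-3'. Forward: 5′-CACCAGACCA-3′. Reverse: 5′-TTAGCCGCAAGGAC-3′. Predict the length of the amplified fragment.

62 bp

Scanning the template, CACCAGACCA occurs at positions 25–34; this primer anneals to the bottom strand there with its 3' end pointing downstream.
The reverse primer's reverse complement is GTCCTTGCGGCTAA, which matches the template at positions 73–86.
Amplicon spans positions 25–86: 62 bp.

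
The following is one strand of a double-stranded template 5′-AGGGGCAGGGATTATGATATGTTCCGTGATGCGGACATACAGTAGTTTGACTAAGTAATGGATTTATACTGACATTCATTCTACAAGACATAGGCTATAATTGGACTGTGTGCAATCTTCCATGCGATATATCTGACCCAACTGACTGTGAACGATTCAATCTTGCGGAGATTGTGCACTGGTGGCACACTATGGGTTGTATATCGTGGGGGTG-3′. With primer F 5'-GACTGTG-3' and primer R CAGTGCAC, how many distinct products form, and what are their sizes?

The forward primer GACTGTG matches the top strand at positions 104–110, 144–150.
The reverse primer's reverse complement is GTGCACTG, matching at positions 174–181.
Each forward site pairs with the reverse site to give a product ending at position 181: sizes 78, 38 bp.

Two products: 78 bp, 38 bp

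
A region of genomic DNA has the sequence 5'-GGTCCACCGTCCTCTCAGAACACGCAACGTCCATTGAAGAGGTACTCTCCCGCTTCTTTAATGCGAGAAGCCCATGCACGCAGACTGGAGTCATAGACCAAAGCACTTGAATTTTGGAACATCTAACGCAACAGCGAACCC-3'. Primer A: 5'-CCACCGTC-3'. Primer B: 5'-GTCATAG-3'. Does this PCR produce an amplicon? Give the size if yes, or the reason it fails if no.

Primer A (CCACCGTC) matches the top strand at positions 4–11 (3' end points downstream).
Primer B (GTCATAG) also matches the top strand directly, at positions 90–96 — its reverse complement CTATGAC is not present.
Both primers anneal to the bottom strand with 3' ends pointing the same way, so neither can prime synthesis back toward the other.

No product — both primers anneal to the same strand and extend in the same direction.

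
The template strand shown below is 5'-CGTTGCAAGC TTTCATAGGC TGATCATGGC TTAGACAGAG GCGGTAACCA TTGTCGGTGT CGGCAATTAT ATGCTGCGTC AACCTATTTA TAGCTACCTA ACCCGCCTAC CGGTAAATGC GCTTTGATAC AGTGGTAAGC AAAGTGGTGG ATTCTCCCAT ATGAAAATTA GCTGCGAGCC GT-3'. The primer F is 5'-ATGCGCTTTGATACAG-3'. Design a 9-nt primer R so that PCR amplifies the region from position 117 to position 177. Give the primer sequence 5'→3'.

The product's 3' end on the top strand is position 177.
The reverse primer anneals to the top strand over positions 169–177, i.e. to TAGCTGCGA.
Its sequence written 5'→3' is the reverse complement: TCGCAGCTA.

5'-TCGCAGCTA-3'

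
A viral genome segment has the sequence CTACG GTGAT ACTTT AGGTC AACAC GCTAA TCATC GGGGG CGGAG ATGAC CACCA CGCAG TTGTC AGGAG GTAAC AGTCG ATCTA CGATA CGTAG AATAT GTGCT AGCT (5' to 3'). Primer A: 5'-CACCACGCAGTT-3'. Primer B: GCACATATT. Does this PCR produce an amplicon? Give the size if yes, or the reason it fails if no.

Primer A (CACCACGCAGTT) matches the top strand at positions 51–62; it acts as a forward primer.
Primer B's reverse complement is AATATGTGC, matching the top strand at positions 96–104; it acts as a reverse primer.
The 3' ends face each other across positions 51–104, giving a 54 bp product.

Yes — a 54 bp product.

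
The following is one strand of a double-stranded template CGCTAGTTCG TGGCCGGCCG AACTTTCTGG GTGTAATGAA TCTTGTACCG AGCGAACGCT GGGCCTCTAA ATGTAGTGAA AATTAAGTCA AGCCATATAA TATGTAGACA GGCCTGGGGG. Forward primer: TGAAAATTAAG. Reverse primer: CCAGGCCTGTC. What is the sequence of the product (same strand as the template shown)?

5'-TGAAAATTAAGTCAAGCCATATAATATGTAGACAGGCCTGG-3'

Scanning the template, TGAAAATTAAG occurs at positions 77–87; this primer anneals to the bottom strand there with its 3' end pointing downstream.
The reverse primer's reverse complement is GACAGGCCTGG, which matches the template at positions 107–117.
The product is the template from position 77 through 117 (41 bp).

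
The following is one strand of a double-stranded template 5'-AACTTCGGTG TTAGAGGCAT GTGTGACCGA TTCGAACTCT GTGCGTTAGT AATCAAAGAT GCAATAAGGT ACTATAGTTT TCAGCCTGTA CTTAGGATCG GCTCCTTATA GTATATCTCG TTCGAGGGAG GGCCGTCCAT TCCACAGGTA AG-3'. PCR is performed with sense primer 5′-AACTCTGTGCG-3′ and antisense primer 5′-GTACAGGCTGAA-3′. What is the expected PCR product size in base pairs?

57 bp

Scanning the template, AACTCTGTGCG occurs at positions 35–45; this primer anneals to the bottom strand there with its 3' end pointing downstream.
Taking the reverse complement of GTACAGGCTGAA gives TTCAGCCTGTAC, found at positions 80–91 on the template; the primer anneals here to the top strand with its 3' end pointing upstream.
Amplicon spans positions 35–91: 57 bp.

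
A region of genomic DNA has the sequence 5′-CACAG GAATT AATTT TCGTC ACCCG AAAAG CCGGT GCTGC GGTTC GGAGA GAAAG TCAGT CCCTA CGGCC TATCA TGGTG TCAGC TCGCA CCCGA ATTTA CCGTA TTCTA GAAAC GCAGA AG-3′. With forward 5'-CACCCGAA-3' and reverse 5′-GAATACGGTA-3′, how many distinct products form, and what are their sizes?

The forward primer CACCCGAA matches the top strand at positions 20–27, 89–96.
The reverse primer's reverse complement is TACCGTATTC, matching at positions 99–108.
Each forward site pairs with the reverse site to give a product ending at position 108: sizes 89, 20 bp.

Two products: 89 bp, 20 bp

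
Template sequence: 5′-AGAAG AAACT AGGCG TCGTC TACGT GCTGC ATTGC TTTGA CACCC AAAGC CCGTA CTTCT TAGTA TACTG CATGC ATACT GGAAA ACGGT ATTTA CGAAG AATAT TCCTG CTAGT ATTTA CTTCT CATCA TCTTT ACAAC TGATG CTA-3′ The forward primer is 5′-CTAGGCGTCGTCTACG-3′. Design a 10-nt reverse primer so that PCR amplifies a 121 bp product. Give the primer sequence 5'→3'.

5'-GATGAGAAGT-3'

The forward primer binds at positions 9–24, so a 121 bp product ends at position 9 + 121 − 1 = 129.
The reverse primer anneals to the top strand over positions 120–129, i.e. to ACTTCTCATC.
Its sequence written 5'→3' is the reverse complement: GATGAGAAGT.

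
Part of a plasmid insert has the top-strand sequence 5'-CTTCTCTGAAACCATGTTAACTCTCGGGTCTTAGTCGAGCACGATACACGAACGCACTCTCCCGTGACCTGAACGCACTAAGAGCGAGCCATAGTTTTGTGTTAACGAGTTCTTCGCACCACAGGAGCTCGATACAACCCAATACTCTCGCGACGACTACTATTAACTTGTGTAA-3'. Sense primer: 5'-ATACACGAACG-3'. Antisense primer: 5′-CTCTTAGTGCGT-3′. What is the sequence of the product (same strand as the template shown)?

Scanning the template, ATACACGAACG occurs at positions 44–54; this primer anneals to the bottom strand there with its 3' end pointing downstream.
Taking the reverse complement of CTCTTAGTGCGT gives ACGCACTAAGAG, found at positions 73–84 on the template; the primer anneals here to the top strand with its 3' end pointing upstream.
The product is the template from position 44 through 84 (41 bp).

5'-ATACACGAACGCACTCTCCCGTGACCTGAACGCACTAAGAG-3'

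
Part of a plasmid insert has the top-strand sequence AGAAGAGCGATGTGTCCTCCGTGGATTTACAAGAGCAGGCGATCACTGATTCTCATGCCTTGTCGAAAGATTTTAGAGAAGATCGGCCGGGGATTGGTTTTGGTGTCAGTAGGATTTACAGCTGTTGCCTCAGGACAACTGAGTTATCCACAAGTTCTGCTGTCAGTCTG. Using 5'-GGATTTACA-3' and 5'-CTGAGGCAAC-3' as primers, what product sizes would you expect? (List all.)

The forward primer GGATTTACA matches the top strand at positions 23–31, 112–120.
The reverse primer's reverse complement is GTTGCCTCAG, matching at positions 124–133.
Each forward site pairs with the reverse site to give a product ending at position 133: sizes 111, 22 bp.

111 bp, 22 bp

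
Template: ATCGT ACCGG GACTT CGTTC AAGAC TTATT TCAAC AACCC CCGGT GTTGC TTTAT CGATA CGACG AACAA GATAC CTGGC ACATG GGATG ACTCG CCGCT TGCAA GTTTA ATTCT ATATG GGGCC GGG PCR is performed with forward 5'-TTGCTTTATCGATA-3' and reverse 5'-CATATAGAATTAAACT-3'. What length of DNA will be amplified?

74 bp

Forward primer TTGCTTTATCGATA is found on the top strand at positions 47–60.
Reverse complement of the reverse primer: AGTTTAATTCTATATG. This occurs on the top strand at positions 105–120.
Product length = (reverse-primer end) − (forward-primer start) + 1 = 120 − 47 + 1 = 74 bp.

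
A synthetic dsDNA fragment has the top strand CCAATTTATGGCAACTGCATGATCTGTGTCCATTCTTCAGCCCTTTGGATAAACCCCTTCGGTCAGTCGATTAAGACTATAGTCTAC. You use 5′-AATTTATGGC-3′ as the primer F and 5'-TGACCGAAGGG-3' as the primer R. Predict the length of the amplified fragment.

The forward primer matches the template at positions 3–12.
Taking the reverse complement of TGACCGAAGGG gives CCCTTCGGTCA, found at positions 55–65 on the template; the primer anneals here to the top strand with its 3' end pointing upstream.
The product runs from position 3 to position 65, so its length is 65 − 3 + 1 = 63 bp.

63 bp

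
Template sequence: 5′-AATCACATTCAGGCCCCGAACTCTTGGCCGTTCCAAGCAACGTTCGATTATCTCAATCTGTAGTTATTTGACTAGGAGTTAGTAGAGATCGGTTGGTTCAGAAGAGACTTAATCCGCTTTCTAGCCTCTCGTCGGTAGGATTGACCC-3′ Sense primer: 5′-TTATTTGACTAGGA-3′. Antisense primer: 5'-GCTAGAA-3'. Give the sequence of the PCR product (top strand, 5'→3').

5'-TTATTTGACTAGGAGTTAGTAGAGATCGGTTGGTTCAGAAGAGACTTAATCCGCTTTCTAGC-3'

Scanning the template, TTATTTGACTAGGA occurs at positions 64–77; this primer anneals to the bottom strand there with its 3' end pointing downstream.
Taking the reverse complement of GCTAGAA gives TTCTAGC, found at positions 119–125 on the template; the primer anneals here to the top strand with its 3' end pointing upstream.
The product is the template from position 64 through 125 (62 bp).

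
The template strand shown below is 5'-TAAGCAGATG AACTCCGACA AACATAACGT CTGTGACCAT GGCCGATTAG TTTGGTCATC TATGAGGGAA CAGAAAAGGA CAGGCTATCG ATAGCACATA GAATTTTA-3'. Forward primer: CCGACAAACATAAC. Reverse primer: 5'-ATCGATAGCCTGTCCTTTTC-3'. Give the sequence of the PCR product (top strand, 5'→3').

5'-CCGACAAACATAACGTCTGTGACCATGGCCGATTAGTTTGGTCATCTATGAGGGAACAGAAAAGGACAGGCTATCGAT-3'

Forward primer CCGACAAACATAAC is found on the top strand at positions 15–28.
Reverse complement of the reverse primer: GAAAAGGACAGGCTATCGAT. This occurs on the top strand at positions 73–92.
The product is the template from position 15 through 92 (78 bp).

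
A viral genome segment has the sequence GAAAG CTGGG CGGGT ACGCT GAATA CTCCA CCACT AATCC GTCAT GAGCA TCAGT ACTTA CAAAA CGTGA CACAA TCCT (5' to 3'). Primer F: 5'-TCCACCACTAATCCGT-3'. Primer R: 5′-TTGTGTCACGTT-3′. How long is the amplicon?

The forward primer matches the template at positions 27–42.
The reverse primer's reverse complement is AACGTGACACAA, which matches the template at positions 64–75.
Amplicon spans positions 27–75: 49 bp.

49 bp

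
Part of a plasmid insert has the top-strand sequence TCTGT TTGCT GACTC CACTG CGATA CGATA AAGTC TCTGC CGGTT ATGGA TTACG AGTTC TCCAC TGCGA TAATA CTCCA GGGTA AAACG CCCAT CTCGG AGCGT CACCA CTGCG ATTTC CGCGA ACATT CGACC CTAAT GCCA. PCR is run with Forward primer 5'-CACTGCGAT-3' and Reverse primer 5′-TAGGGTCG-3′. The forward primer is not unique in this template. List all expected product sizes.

123 bp, 76 bp, 30 bp

The forward primer CACTGCGAT matches the top strand at positions 16–24, 63–71, 109–117.
The reverse primer's reverse complement is CGACCCTA, matching at positions 131–138.
Each forward site pairs with the reverse site to give a product ending at position 138: sizes 123, 76, 30 bp.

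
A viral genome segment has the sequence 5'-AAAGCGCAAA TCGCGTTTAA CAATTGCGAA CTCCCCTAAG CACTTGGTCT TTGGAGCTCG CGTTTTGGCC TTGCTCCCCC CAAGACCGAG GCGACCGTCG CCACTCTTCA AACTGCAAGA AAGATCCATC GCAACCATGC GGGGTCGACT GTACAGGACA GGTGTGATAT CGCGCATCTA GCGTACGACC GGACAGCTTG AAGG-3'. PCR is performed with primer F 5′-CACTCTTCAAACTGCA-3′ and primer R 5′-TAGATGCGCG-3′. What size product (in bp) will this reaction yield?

79 bp

Scanning the template, CACTCTTCAAACTGCA occurs at positions 102–117; this primer anneals to the bottom strand there with its 3' end pointing downstream.
Reverse complement of the reverse primer: CGCGCATCTA. This occurs on the top strand at positions 171–180.
Product length = (reverse-primer end) − (forward-primer start) + 1 = 180 − 102 + 1 = 79 bp.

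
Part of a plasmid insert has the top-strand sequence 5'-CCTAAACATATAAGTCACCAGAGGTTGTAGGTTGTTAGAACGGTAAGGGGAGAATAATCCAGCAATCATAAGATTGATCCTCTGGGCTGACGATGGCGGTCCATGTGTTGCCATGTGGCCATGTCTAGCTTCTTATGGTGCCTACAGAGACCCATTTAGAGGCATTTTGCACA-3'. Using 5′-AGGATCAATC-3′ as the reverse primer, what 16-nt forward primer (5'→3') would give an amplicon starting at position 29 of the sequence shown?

The reverse primer's reverse complement GATTGATCCT matches the template at positions 72–81; the product starts at position 29.
The forward primer is identical to the top strand over positions 29–44: AGGTTGTTAGAACGGT.

5'-AGGTTGTTAGAACGGT-3'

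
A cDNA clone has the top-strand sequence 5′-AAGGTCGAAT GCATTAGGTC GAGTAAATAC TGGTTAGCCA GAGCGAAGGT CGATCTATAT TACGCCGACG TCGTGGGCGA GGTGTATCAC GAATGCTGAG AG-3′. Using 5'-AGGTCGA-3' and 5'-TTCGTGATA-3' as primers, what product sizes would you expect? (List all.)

92 bp, 78 bp, 47 bp

The forward primer AGGTCGA matches the top strand at positions 2–8, 16–22, 47–53.
The reverse primer's reverse complement is TATCACGAA, matching at positions 85–93.
Each forward site pairs with the reverse site to give a product ending at position 93: sizes 92, 78, 47 bp.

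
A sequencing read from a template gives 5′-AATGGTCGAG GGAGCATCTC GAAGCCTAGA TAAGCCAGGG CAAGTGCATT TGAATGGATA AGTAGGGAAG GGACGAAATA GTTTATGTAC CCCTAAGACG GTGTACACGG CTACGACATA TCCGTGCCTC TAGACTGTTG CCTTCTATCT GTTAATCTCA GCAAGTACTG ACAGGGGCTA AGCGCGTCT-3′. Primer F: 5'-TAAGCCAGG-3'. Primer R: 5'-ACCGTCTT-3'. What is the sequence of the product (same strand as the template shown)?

5'-TAAGCCAGGGCAAGTGCATTTGAATGGATAAGTAGGGAAGGGACGAAATAGTTTATGTACCCCTAAGACGGT-3'

Scanning the template, TAAGCCAGG occurs at positions 31–39; this primer anneals to the bottom strand there with its 3' end pointing downstream.
Taking the reverse complement of ACCGTCTT gives AAGACGGT, found at positions 95–102 on the template; the primer anneals here to the top strand with its 3' end pointing upstream.
The product is the template from position 31 through 102 (72 bp).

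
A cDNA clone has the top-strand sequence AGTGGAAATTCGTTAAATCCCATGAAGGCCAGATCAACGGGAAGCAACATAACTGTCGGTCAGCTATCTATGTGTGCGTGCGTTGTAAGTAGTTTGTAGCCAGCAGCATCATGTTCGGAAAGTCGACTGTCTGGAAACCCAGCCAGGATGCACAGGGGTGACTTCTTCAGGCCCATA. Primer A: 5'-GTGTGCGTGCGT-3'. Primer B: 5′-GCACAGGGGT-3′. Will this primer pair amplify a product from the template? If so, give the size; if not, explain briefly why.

No product — both primers anneal to the same strand and extend in the same direction.

Primer A (GTGTGCGTGCGT) matches the top strand at positions 72–83 (3' end points downstream).
Primer B (GCACAGGGGT) also matches the top strand directly, at positions 150–159 — its reverse complement ACCCCTGTGC is not present.
Both primers anneal to the bottom strand with 3' ends pointing the same way, so neither can prime synthesis back toward the other.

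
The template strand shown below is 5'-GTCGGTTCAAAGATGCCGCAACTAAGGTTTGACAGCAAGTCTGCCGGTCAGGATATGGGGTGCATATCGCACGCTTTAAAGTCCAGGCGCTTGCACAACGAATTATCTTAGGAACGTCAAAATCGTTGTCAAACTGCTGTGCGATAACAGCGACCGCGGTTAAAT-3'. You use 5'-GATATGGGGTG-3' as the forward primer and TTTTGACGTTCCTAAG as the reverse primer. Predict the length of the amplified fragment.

The forward primer matches the template at positions 52–62.
Reverse complement of the reverse primer: CTTAGGAACGTCAAAA. This occurs on the top strand at positions 107–122.
The product runs from position 52 to position 122, so its length is 122 − 52 + 1 = 71 bp.

71 bp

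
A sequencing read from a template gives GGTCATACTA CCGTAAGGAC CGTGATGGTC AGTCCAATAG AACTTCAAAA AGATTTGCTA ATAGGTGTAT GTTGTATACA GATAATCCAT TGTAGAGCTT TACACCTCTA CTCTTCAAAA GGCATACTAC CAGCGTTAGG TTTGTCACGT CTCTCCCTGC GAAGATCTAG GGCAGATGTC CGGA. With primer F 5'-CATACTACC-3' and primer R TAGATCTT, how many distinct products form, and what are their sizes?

The forward primer CATACTACC matches the top strand at positions 4–12, 123–131.
The reverse primer's reverse complement is AAGATCTA, matching at positions 162–169.
Each forward site pairs with the reverse site to give a product ending at position 169: sizes 166, 47 bp.

Two products: 166 bp, 47 bp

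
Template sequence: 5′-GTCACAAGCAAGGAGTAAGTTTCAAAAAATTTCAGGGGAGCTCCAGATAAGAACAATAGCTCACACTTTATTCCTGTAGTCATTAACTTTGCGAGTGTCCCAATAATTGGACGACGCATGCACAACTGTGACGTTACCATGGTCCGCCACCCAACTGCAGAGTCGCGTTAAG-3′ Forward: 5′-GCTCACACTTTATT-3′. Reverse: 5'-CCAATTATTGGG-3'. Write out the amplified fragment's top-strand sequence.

5'-GCTCACACTTTATTCCTGTAGTCATTAACTTTGCGAGTGTCCCAATAATTGG-3'

Scanning the template, GCTCACACTTTATT occurs at positions 59–72; this primer anneals to the bottom strand there with its 3' end pointing downstream.
The reverse primer's reverse complement is CCCAATAATTGG, which matches the template at positions 99–110.
The product is the template from position 59 through 110 (52 bp).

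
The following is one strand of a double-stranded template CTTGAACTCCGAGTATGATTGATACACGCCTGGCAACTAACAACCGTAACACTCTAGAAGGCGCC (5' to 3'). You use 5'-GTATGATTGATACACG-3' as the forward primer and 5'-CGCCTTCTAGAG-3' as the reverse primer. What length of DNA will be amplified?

51 bp

The forward primer matches the template at positions 13–28.
The reverse primer's reverse complement is CTCTAGAAGGCG, which matches the template at positions 52–63.
Product length = (reverse-primer end) − (forward-primer start) + 1 = 63 − 13 + 1 = 51 bp.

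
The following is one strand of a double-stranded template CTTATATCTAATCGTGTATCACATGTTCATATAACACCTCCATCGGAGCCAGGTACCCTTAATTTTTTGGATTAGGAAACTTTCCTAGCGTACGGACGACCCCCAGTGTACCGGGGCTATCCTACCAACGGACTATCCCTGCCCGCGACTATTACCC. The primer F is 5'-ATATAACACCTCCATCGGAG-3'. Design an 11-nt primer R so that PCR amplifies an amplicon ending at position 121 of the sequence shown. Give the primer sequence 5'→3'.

5'-GATAGCCCCGG-3'

The forward primer binds at positions 29–48; the product's 3' end on the top strand is position 121.
The reverse primer anneals to the top strand over positions 111–121, i.e. to CCGGGGCTATC.
Its sequence written 5'→3' is the reverse complement: GATAGCCCCGG.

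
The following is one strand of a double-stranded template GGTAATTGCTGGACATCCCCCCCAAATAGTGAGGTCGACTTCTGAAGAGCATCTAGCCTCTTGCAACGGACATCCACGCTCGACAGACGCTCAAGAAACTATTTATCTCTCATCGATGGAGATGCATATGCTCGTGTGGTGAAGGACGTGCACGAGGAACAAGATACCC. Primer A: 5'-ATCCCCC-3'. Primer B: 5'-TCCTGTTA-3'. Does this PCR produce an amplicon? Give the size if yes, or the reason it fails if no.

No product — primer B has no binding site in the template.

Primer B (TCCTGTTA) does not match the top strand, and its reverse complement TAACAGGA does not match either.
With no annealing site for primer B, no amplification occurs.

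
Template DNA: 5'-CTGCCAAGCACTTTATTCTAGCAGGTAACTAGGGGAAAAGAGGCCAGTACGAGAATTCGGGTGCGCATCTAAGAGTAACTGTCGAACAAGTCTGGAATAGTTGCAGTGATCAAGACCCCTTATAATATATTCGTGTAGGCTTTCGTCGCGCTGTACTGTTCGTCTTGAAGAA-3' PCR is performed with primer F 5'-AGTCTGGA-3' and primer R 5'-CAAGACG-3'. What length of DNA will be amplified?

The forward primer matches the template at positions 89–96.
Reverse complement of the reverse primer: CGTCTTG. This occurs on the top strand at positions 161–167.
Product length = (reverse-primer end) − (forward-primer start) + 1 = 167 − 89 + 1 = 79 bp.

79 bp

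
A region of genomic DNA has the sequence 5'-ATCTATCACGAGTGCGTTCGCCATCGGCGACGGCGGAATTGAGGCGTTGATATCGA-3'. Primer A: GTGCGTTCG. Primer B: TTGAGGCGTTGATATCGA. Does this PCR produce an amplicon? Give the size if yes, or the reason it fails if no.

Primer A (GTGCGTTCG) matches the top strand at positions 12–20 (3' end points downstream).
Primer B (TTGAGGCGTTGATATCGA) also matches the top strand directly, at positions 39–56 — its reverse complement TCGATATCAACGCCTCAA is not present.
Both primers anneal to the bottom strand with 3' ends pointing the same way, so neither can prime synthesis back toward the other.

No product — both primers anneal to the same strand and extend in the same direction.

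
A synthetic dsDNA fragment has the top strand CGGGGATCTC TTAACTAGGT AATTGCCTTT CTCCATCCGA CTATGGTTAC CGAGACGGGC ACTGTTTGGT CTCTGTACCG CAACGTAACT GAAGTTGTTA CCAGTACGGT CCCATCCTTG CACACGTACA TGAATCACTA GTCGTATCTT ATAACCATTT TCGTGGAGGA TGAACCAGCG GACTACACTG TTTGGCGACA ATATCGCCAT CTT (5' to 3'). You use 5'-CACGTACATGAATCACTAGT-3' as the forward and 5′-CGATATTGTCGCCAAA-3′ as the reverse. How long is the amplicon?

Forward primer CACGTACATGAATCACTAGT is found on the top strand at positions 123–142.
Taking the reverse complement of CGATATTGTCGCCAAA gives TTTGGCGACAATATCG, found at positions 191–206 on the template; the primer anneals here to the top strand with its 3' end pointing upstream.
Amplicon spans positions 123–206: 84 bp.

84 bp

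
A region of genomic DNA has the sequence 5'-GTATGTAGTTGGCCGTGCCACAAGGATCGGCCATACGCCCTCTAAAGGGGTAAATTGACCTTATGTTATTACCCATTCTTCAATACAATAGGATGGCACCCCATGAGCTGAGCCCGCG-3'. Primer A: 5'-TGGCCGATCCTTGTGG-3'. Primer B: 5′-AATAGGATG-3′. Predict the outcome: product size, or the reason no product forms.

Primer A (TGGCCGATCCTTGTGG) has reverse complement CCACAAGGATCGGCCA, which matches the top strand at positions 18–33; primer A anneals to the top strand there with its 3' end pointing upstream toward position 18.
Primer B (AATAGGATG) matches the top strand directly at positions 87–95; it anneals to the bottom strand with its 3' end pointing downstream toward position 95.
The 3' ends diverge (primer A extends toward position 1, primer B toward position 118), so the primers never converge on a shared product.

No product — the primers' 3' ends point away from each other.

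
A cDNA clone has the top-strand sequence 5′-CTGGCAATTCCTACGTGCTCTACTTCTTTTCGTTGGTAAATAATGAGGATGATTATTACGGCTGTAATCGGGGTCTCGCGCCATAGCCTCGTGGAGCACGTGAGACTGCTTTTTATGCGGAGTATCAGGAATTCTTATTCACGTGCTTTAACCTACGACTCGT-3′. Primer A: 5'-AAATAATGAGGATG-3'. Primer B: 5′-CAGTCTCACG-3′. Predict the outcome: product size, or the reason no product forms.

Primer A (AAATAATGAGGATG) matches the top strand at positions 38–51; it acts as a forward primer.
Primer B's reverse complement is CGTGAGACTG, matching the top strand at positions 99–108; it acts as a reverse primer.
The 3' ends face each other across positions 38–108, giving a 71 bp product.

Yes — a 71 bp product.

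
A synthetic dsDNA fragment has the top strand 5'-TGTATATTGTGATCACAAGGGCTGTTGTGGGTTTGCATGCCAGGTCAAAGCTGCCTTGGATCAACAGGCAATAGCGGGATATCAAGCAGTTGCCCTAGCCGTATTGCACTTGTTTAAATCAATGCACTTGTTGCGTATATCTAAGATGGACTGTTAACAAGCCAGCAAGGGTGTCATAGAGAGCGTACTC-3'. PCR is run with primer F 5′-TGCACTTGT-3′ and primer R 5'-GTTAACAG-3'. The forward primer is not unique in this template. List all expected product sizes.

The forward primer TGCACTTGT matches the top strand at positions 105–113, 123–131.
The reverse primer's reverse complement is CTGTTAAC, matching at positions 151–158.
Each forward site pairs with the reverse site to give a product ending at position 158: sizes 54, 36 bp.

54 bp, 36 bp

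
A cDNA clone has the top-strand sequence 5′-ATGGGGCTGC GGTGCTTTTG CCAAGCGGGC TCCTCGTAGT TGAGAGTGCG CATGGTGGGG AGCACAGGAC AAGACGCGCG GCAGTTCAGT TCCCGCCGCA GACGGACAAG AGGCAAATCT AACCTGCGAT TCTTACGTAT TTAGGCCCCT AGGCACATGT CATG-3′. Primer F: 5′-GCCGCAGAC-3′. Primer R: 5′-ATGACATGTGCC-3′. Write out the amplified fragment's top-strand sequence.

Forward primer GCCGCAGAC is found on the top strand at positions 95–103.
Reverse complement of the reverse primer: GGCACATGTCAT. This occurs on the top strand at positions 152–163.
The product is the template from position 95 through 163 (69 bp).

5'-GCCGCAGACGGACAAGAGGCAAATCTAACCTGCGATTCTTACGTATTTAGGCCCCTAGGCACATGTCAT-3'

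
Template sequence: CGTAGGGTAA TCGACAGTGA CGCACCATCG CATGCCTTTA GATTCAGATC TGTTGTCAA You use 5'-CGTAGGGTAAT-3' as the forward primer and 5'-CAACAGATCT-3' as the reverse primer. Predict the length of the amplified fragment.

The forward primer matches the template at positions 1–11.
Reverse complement of the reverse primer: AGATCTGTTG. This occurs on the top strand at positions 46–55.
Amplicon spans positions 1–55: 55 bp.

55 bp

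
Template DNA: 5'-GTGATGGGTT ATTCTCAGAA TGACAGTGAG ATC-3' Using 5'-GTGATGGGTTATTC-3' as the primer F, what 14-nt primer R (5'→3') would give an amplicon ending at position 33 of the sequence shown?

5'-GATCTCACTGTCAT-3'

The forward primer binds at positions 1–14; the product's 3' end on the top strand is position 33.
The reverse primer anneals to the top strand over positions 20–33, i.e. to ATGACAGTGAGATC.
Its sequence written 5'→3' is the reverse complement: GATCTCACTGTCAT.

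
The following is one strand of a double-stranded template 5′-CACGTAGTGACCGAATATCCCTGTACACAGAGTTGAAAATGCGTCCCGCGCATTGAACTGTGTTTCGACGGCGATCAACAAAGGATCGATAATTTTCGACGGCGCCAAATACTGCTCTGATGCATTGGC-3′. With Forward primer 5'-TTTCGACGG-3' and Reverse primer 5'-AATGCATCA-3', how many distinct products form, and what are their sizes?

The forward primer TTTCGACGG matches the top strand at positions 63–71, 94–102.
The reverse primer's reverse complement is TGATGCATT, matching at positions 118–126.
Each forward site pairs with the reverse site to give a product ending at position 126: sizes 64, 33 bp.

Two products: 64 bp, 33 bp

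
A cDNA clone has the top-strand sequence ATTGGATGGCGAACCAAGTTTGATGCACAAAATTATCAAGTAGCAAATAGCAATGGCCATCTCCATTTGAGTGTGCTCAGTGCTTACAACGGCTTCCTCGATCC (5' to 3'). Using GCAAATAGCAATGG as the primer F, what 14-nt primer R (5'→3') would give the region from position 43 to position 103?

5'-GATCGAGGAAGCCG-3'

The product's 3' end on the top strand is position 103.
The reverse primer anneals to the top strand over positions 90–103, i.e. to CGGCTTCCTCGATC.
Its sequence written 5'→3' is the reverse complement: GATCGAGGAAGCCG.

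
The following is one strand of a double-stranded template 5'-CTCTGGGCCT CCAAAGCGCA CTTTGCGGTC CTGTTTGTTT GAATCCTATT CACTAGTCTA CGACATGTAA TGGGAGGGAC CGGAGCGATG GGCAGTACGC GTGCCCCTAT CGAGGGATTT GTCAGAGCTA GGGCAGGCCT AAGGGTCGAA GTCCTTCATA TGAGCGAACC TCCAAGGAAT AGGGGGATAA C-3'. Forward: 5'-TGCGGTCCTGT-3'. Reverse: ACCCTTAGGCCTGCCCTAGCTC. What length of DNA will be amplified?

123 bp

Scanning the template, TGCGGTCCTGT occurs at positions 24–34; this primer anneals to the bottom strand there with its 3' end pointing downstream.
The reverse primer's reverse complement is GAGCTAGGGCAGGCCTAAGGGT, which matches the template at positions 125–146.
Amplicon spans positions 24–146: 123 bp.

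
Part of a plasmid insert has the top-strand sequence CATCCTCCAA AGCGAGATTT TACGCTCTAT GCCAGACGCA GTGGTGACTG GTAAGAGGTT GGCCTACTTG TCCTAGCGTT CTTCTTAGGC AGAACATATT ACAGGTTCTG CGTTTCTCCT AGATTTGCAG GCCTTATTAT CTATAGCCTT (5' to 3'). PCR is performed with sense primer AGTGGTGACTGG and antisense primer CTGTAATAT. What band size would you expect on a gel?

65 bp

Scanning the template, AGTGGTGACTGG occurs at positions 40–51; this primer anneals to the bottom strand there with its 3' end pointing downstream.
The reverse primer's reverse complement is ATATTACAG, which matches the template at positions 96–104.
Product length = (reverse-primer end) − (forward-primer start) + 1 = 104 − 40 + 1 = 65 bp.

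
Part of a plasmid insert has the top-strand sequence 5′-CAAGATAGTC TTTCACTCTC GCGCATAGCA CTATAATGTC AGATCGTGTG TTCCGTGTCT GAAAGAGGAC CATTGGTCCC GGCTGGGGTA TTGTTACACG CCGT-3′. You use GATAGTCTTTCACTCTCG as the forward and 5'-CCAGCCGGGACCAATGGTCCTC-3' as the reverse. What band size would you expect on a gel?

83 bp

Forward primer GATAGTCTTTCACTCTCG is found on the top strand at positions 4–21.
Taking the reverse complement of CCAGCCGGGACCAATGGTCCTC gives GAGGACCATTGGTCCCGGCTGG, found at positions 65–86 on the template; the primer anneals here to the top strand with its 3' end pointing upstream.
Amplicon spans positions 4–86: 83 bp.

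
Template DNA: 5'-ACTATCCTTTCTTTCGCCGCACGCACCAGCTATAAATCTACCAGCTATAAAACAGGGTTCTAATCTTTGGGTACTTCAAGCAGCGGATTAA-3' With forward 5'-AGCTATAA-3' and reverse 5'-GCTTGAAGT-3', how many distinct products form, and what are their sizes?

Two products: 54 bp, 39 bp

The forward primer AGCTATAA matches the top strand at positions 28–35, 43–50.
The reverse primer's reverse complement is ACTTCAAGC, matching at positions 73–81.
Each forward site pairs with the reverse site to give a product ending at position 81: sizes 54, 39 bp.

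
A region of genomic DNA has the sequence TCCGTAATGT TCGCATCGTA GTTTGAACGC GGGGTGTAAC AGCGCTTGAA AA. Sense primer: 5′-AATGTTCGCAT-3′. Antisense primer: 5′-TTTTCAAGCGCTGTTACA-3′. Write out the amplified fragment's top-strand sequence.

Forward primer AATGTTCGCAT is found on the top strand at positions 6–16.
The reverse primer's reverse complement is TGTAACAGCGCTTGAAAA, which matches the template at positions 35–52.
The product is the template from position 6 through 52 (47 bp).

5'-AATGTTCGCATCGTAGTTTGAACGCGGGGTGTAACAGCGCTTGAAAA-3'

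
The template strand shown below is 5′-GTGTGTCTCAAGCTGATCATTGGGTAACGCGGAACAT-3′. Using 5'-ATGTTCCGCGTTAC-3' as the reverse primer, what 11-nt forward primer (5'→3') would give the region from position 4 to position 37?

5'-TGTCTCAAGCT-3'

The reverse primer's reverse complement GTAACGCGGAACAT matches the template at positions 24–37; the product starts at position 4.
The forward primer is identical to the top strand over positions 4–14: TGTCTCAAGCT.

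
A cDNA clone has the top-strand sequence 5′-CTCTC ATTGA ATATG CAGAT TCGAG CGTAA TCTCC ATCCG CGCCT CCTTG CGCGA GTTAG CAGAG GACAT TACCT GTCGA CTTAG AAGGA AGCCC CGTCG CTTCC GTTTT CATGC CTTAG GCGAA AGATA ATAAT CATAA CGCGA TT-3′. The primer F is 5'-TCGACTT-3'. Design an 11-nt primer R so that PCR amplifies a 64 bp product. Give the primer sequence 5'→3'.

The forward primer binds at positions 77–83, so a 64 bp product ends at position 77 + 64 − 1 = 140.
The reverse primer anneals to the top strand over positions 130–140, i.e. to AATAATCATAA.
Its sequence written 5'→3' is the reverse complement: TTATGATTATT.

5'-TTATGATTATT-3'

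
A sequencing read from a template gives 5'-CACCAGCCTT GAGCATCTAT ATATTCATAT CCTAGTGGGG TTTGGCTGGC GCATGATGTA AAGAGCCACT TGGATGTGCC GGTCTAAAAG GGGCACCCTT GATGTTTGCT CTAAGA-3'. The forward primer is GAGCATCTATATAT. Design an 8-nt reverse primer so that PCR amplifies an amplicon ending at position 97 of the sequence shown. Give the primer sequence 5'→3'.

The forward primer binds at positions 11–24; the product's 3' end on the top strand is position 97.
The reverse primer anneals to the top strand over positions 90–97, i.e. to GGGGCACC.
Its sequence written 5'→3' is the reverse complement: GGTGCCCC.

5'-GGTGCCCC-3'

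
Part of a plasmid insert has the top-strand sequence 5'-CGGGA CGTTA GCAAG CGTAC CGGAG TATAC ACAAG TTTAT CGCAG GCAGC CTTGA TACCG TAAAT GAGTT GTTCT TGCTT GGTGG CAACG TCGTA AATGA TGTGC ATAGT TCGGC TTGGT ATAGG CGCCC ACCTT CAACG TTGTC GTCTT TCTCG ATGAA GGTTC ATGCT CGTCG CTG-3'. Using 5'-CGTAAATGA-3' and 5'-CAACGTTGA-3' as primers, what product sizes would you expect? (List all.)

85 bp, 52 bp

The forward primer CGTAAATGA matches the top strand at positions 59–67, 92–100.
The reverse primer's reverse complement is TCAACGTTG, matching at positions 135–143.
Each forward site pairs with the reverse site to give a product ending at position 143: sizes 85, 52 bp.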